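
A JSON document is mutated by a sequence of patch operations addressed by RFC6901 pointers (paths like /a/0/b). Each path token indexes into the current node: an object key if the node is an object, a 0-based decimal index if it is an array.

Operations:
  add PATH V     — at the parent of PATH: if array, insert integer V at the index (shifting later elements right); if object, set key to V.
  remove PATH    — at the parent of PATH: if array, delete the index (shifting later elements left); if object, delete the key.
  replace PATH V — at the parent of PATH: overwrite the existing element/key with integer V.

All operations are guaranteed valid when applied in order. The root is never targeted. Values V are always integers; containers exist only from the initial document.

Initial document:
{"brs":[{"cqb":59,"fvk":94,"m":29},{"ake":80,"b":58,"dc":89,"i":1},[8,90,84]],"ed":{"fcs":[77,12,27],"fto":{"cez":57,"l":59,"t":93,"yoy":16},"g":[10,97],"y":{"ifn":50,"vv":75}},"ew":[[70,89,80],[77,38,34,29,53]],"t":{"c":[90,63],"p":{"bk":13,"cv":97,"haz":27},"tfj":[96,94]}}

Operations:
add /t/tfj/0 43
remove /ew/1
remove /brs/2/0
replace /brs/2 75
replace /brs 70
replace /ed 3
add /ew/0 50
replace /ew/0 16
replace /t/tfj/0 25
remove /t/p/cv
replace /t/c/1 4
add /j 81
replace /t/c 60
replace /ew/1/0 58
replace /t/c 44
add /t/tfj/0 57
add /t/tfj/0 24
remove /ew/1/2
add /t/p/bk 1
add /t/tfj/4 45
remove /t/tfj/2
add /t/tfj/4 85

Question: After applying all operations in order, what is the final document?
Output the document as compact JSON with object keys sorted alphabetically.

After op 1 (add /t/tfj/0 43): {"brs":[{"cqb":59,"fvk":94,"m":29},{"ake":80,"b":58,"dc":89,"i":1},[8,90,84]],"ed":{"fcs":[77,12,27],"fto":{"cez":57,"l":59,"t":93,"yoy":16},"g":[10,97],"y":{"ifn":50,"vv":75}},"ew":[[70,89,80],[77,38,34,29,53]],"t":{"c":[90,63],"p":{"bk":13,"cv":97,"haz":27},"tfj":[43,96,94]}}
After op 2 (remove /ew/1): {"brs":[{"cqb":59,"fvk":94,"m":29},{"ake":80,"b":58,"dc":89,"i":1},[8,90,84]],"ed":{"fcs":[77,12,27],"fto":{"cez":57,"l":59,"t":93,"yoy":16},"g":[10,97],"y":{"ifn":50,"vv":75}},"ew":[[70,89,80]],"t":{"c":[90,63],"p":{"bk":13,"cv":97,"haz":27},"tfj":[43,96,94]}}
After op 3 (remove /brs/2/0): {"brs":[{"cqb":59,"fvk":94,"m":29},{"ake":80,"b":58,"dc":89,"i":1},[90,84]],"ed":{"fcs":[77,12,27],"fto":{"cez":57,"l":59,"t":93,"yoy":16},"g":[10,97],"y":{"ifn":50,"vv":75}},"ew":[[70,89,80]],"t":{"c":[90,63],"p":{"bk":13,"cv":97,"haz":27},"tfj":[43,96,94]}}
After op 4 (replace /brs/2 75): {"brs":[{"cqb":59,"fvk":94,"m":29},{"ake":80,"b":58,"dc":89,"i":1},75],"ed":{"fcs":[77,12,27],"fto":{"cez":57,"l":59,"t":93,"yoy":16},"g":[10,97],"y":{"ifn":50,"vv":75}},"ew":[[70,89,80]],"t":{"c":[90,63],"p":{"bk":13,"cv":97,"haz":27},"tfj":[43,96,94]}}
After op 5 (replace /brs 70): {"brs":70,"ed":{"fcs":[77,12,27],"fto":{"cez":57,"l":59,"t":93,"yoy":16},"g":[10,97],"y":{"ifn":50,"vv":75}},"ew":[[70,89,80]],"t":{"c":[90,63],"p":{"bk":13,"cv":97,"haz":27},"tfj":[43,96,94]}}
After op 6 (replace /ed 3): {"brs":70,"ed":3,"ew":[[70,89,80]],"t":{"c":[90,63],"p":{"bk":13,"cv":97,"haz":27},"tfj":[43,96,94]}}
After op 7 (add /ew/0 50): {"brs":70,"ed":3,"ew":[50,[70,89,80]],"t":{"c":[90,63],"p":{"bk":13,"cv":97,"haz":27},"tfj":[43,96,94]}}
After op 8 (replace /ew/0 16): {"brs":70,"ed":3,"ew":[16,[70,89,80]],"t":{"c":[90,63],"p":{"bk":13,"cv":97,"haz":27},"tfj":[43,96,94]}}
After op 9 (replace /t/tfj/0 25): {"brs":70,"ed":3,"ew":[16,[70,89,80]],"t":{"c":[90,63],"p":{"bk":13,"cv":97,"haz":27},"tfj":[25,96,94]}}
After op 10 (remove /t/p/cv): {"brs":70,"ed":3,"ew":[16,[70,89,80]],"t":{"c":[90,63],"p":{"bk":13,"haz":27},"tfj":[25,96,94]}}
After op 11 (replace /t/c/1 4): {"brs":70,"ed":3,"ew":[16,[70,89,80]],"t":{"c":[90,4],"p":{"bk":13,"haz":27},"tfj":[25,96,94]}}
After op 12 (add /j 81): {"brs":70,"ed":3,"ew":[16,[70,89,80]],"j":81,"t":{"c":[90,4],"p":{"bk":13,"haz":27},"tfj":[25,96,94]}}
After op 13 (replace /t/c 60): {"brs":70,"ed":3,"ew":[16,[70,89,80]],"j":81,"t":{"c":60,"p":{"bk":13,"haz":27},"tfj":[25,96,94]}}
After op 14 (replace /ew/1/0 58): {"brs":70,"ed":3,"ew":[16,[58,89,80]],"j":81,"t":{"c":60,"p":{"bk":13,"haz":27},"tfj":[25,96,94]}}
After op 15 (replace /t/c 44): {"brs":70,"ed":3,"ew":[16,[58,89,80]],"j":81,"t":{"c":44,"p":{"bk":13,"haz":27},"tfj":[25,96,94]}}
After op 16 (add /t/tfj/0 57): {"brs":70,"ed":3,"ew":[16,[58,89,80]],"j":81,"t":{"c":44,"p":{"bk":13,"haz":27},"tfj":[57,25,96,94]}}
After op 17 (add /t/tfj/0 24): {"brs":70,"ed":3,"ew":[16,[58,89,80]],"j":81,"t":{"c":44,"p":{"bk":13,"haz":27},"tfj":[24,57,25,96,94]}}
After op 18 (remove /ew/1/2): {"brs":70,"ed":3,"ew":[16,[58,89]],"j":81,"t":{"c":44,"p":{"bk":13,"haz":27},"tfj":[24,57,25,96,94]}}
After op 19 (add /t/p/bk 1): {"brs":70,"ed":3,"ew":[16,[58,89]],"j":81,"t":{"c":44,"p":{"bk":1,"haz":27},"tfj":[24,57,25,96,94]}}
After op 20 (add /t/tfj/4 45): {"brs":70,"ed":3,"ew":[16,[58,89]],"j":81,"t":{"c":44,"p":{"bk":1,"haz":27},"tfj":[24,57,25,96,45,94]}}
After op 21 (remove /t/tfj/2): {"brs":70,"ed":3,"ew":[16,[58,89]],"j":81,"t":{"c":44,"p":{"bk":1,"haz":27},"tfj":[24,57,96,45,94]}}
After op 22 (add /t/tfj/4 85): {"brs":70,"ed":3,"ew":[16,[58,89]],"j":81,"t":{"c":44,"p":{"bk":1,"haz":27},"tfj":[24,57,96,45,85,94]}}

Answer: {"brs":70,"ed":3,"ew":[16,[58,89]],"j":81,"t":{"c":44,"p":{"bk":1,"haz":27},"tfj":[24,57,96,45,85,94]}}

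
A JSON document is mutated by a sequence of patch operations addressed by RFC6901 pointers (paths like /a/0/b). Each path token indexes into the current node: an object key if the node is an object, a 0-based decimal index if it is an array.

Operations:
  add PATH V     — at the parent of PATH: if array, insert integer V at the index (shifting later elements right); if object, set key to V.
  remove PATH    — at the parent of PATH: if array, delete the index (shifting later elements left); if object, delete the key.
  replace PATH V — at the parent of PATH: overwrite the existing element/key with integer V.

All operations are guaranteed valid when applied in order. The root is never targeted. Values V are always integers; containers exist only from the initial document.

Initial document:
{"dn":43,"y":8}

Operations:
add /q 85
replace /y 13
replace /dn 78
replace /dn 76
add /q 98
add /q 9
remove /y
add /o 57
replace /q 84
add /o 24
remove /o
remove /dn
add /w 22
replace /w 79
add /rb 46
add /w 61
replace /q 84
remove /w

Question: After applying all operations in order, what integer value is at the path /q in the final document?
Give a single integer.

Answer: 84

Derivation:
After op 1 (add /q 85): {"dn":43,"q":85,"y":8}
After op 2 (replace /y 13): {"dn":43,"q":85,"y":13}
After op 3 (replace /dn 78): {"dn":78,"q":85,"y":13}
After op 4 (replace /dn 76): {"dn":76,"q":85,"y":13}
After op 5 (add /q 98): {"dn":76,"q":98,"y":13}
After op 6 (add /q 9): {"dn":76,"q":9,"y":13}
After op 7 (remove /y): {"dn":76,"q":9}
After op 8 (add /o 57): {"dn":76,"o":57,"q":9}
After op 9 (replace /q 84): {"dn":76,"o":57,"q":84}
After op 10 (add /o 24): {"dn":76,"o":24,"q":84}
After op 11 (remove /o): {"dn":76,"q":84}
After op 12 (remove /dn): {"q":84}
After op 13 (add /w 22): {"q":84,"w":22}
After op 14 (replace /w 79): {"q":84,"w":79}
After op 15 (add /rb 46): {"q":84,"rb":46,"w":79}
After op 16 (add /w 61): {"q":84,"rb":46,"w":61}
After op 17 (replace /q 84): {"q":84,"rb":46,"w":61}
After op 18 (remove /w): {"q":84,"rb":46}
Value at /q: 84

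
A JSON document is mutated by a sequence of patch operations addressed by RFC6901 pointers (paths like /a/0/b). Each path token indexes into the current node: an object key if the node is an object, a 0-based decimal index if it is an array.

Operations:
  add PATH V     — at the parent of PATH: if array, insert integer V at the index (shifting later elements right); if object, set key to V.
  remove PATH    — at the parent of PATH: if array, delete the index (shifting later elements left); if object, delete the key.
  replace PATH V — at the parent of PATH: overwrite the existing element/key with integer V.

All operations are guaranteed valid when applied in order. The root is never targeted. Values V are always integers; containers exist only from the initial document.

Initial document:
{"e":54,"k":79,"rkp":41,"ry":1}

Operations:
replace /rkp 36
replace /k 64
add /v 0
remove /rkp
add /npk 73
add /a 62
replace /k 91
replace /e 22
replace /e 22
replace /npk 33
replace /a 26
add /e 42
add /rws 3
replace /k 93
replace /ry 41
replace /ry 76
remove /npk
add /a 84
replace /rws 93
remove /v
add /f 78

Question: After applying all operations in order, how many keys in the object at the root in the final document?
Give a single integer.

Answer: 6

Derivation:
After op 1 (replace /rkp 36): {"e":54,"k":79,"rkp":36,"ry":1}
After op 2 (replace /k 64): {"e":54,"k":64,"rkp":36,"ry":1}
After op 3 (add /v 0): {"e":54,"k":64,"rkp":36,"ry":1,"v":0}
After op 4 (remove /rkp): {"e":54,"k":64,"ry":1,"v":0}
After op 5 (add /npk 73): {"e":54,"k":64,"npk":73,"ry":1,"v":0}
After op 6 (add /a 62): {"a":62,"e":54,"k":64,"npk":73,"ry":1,"v":0}
After op 7 (replace /k 91): {"a":62,"e":54,"k":91,"npk":73,"ry":1,"v":0}
After op 8 (replace /e 22): {"a":62,"e":22,"k":91,"npk":73,"ry":1,"v":0}
After op 9 (replace /e 22): {"a":62,"e":22,"k":91,"npk":73,"ry":1,"v":0}
After op 10 (replace /npk 33): {"a":62,"e":22,"k":91,"npk":33,"ry":1,"v":0}
After op 11 (replace /a 26): {"a":26,"e":22,"k":91,"npk":33,"ry":1,"v":0}
After op 12 (add /e 42): {"a":26,"e":42,"k":91,"npk":33,"ry":1,"v":0}
After op 13 (add /rws 3): {"a":26,"e":42,"k":91,"npk":33,"rws":3,"ry":1,"v":0}
After op 14 (replace /k 93): {"a":26,"e":42,"k":93,"npk":33,"rws":3,"ry":1,"v":0}
After op 15 (replace /ry 41): {"a":26,"e":42,"k":93,"npk":33,"rws":3,"ry":41,"v":0}
After op 16 (replace /ry 76): {"a":26,"e":42,"k":93,"npk":33,"rws":3,"ry":76,"v":0}
After op 17 (remove /npk): {"a":26,"e":42,"k":93,"rws":3,"ry":76,"v":0}
After op 18 (add /a 84): {"a":84,"e":42,"k":93,"rws":3,"ry":76,"v":0}
After op 19 (replace /rws 93): {"a":84,"e":42,"k":93,"rws":93,"ry":76,"v":0}
After op 20 (remove /v): {"a":84,"e":42,"k":93,"rws":93,"ry":76}
After op 21 (add /f 78): {"a":84,"e":42,"f":78,"k":93,"rws":93,"ry":76}
Size at the root: 6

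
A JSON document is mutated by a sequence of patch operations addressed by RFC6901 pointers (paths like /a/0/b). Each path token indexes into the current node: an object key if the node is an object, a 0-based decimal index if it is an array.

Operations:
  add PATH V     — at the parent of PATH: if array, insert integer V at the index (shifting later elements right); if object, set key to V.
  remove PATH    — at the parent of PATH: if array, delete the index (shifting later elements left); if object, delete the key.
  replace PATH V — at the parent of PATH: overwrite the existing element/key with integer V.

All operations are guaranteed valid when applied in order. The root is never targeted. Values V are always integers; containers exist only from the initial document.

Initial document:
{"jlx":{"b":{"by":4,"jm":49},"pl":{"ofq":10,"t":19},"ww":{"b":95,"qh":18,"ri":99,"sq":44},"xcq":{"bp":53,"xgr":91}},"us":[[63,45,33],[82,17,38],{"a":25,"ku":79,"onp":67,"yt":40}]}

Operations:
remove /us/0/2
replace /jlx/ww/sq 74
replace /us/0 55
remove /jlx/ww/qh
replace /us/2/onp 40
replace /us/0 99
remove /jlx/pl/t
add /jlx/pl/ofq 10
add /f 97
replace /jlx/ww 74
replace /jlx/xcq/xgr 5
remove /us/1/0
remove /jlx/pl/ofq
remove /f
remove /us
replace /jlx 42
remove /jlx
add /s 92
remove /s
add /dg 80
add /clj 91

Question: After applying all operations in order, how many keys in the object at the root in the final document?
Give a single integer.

After op 1 (remove /us/0/2): {"jlx":{"b":{"by":4,"jm":49},"pl":{"ofq":10,"t":19},"ww":{"b":95,"qh":18,"ri":99,"sq":44},"xcq":{"bp":53,"xgr":91}},"us":[[63,45],[82,17,38],{"a":25,"ku":79,"onp":67,"yt":40}]}
After op 2 (replace /jlx/ww/sq 74): {"jlx":{"b":{"by":4,"jm":49},"pl":{"ofq":10,"t":19},"ww":{"b":95,"qh":18,"ri":99,"sq":74},"xcq":{"bp":53,"xgr":91}},"us":[[63,45],[82,17,38],{"a":25,"ku":79,"onp":67,"yt":40}]}
After op 3 (replace /us/0 55): {"jlx":{"b":{"by":4,"jm":49},"pl":{"ofq":10,"t":19},"ww":{"b":95,"qh":18,"ri":99,"sq":74},"xcq":{"bp":53,"xgr":91}},"us":[55,[82,17,38],{"a":25,"ku":79,"onp":67,"yt":40}]}
After op 4 (remove /jlx/ww/qh): {"jlx":{"b":{"by":4,"jm":49},"pl":{"ofq":10,"t":19},"ww":{"b":95,"ri":99,"sq":74},"xcq":{"bp":53,"xgr":91}},"us":[55,[82,17,38],{"a":25,"ku":79,"onp":67,"yt":40}]}
After op 5 (replace /us/2/onp 40): {"jlx":{"b":{"by":4,"jm":49},"pl":{"ofq":10,"t":19},"ww":{"b":95,"ri":99,"sq":74},"xcq":{"bp":53,"xgr":91}},"us":[55,[82,17,38],{"a":25,"ku":79,"onp":40,"yt":40}]}
After op 6 (replace /us/0 99): {"jlx":{"b":{"by":4,"jm":49},"pl":{"ofq":10,"t":19},"ww":{"b":95,"ri":99,"sq":74},"xcq":{"bp":53,"xgr":91}},"us":[99,[82,17,38],{"a":25,"ku":79,"onp":40,"yt":40}]}
After op 7 (remove /jlx/pl/t): {"jlx":{"b":{"by":4,"jm":49},"pl":{"ofq":10},"ww":{"b":95,"ri":99,"sq":74},"xcq":{"bp":53,"xgr":91}},"us":[99,[82,17,38],{"a":25,"ku":79,"onp":40,"yt":40}]}
After op 8 (add /jlx/pl/ofq 10): {"jlx":{"b":{"by":4,"jm":49},"pl":{"ofq":10},"ww":{"b":95,"ri":99,"sq":74},"xcq":{"bp":53,"xgr":91}},"us":[99,[82,17,38],{"a":25,"ku":79,"onp":40,"yt":40}]}
After op 9 (add /f 97): {"f":97,"jlx":{"b":{"by":4,"jm":49},"pl":{"ofq":10},"ww":{"b":95,"ri":99,"sq":74},"xcq":{"bp":53,"xgr":91}},"us":[99,[82,17,38],{"a":25,"ku":79,"onp":40,"yt":40}]}
After op 10 (replace /jlx/ww 74): {"f":97,"jlx":{"b":{"by":4,"jm":49},"pl":{"ofq":10},"ww":74,"xcq":{"bp":53,"xgr":91}},"us":[99,[82,17,38],{"a":25,"ku":79,"onp":40,"yt":40}]}
After op 11 (replace /jlx/xcq/xgr 5): {"f":97,"jlx":{"b":{"by":4,"jm":49},"pl":{"ofq":10},"ww":74,"xcq":{"bp":53,"xgr":5}},"us":[99,[82,17,38],{"a":25,"ku":79,"onp":40,"yt":40}]}
After op 12 (remove /us/1/0): {"f":97,"jlx":{"b":{"by":4,"jm":49},"pl":{"ofq":10},"ww":74,"xcq":{"bp":53,"xgr":5}},"us":[99,[17,38],{"a":25,"ku":79,"onp":40,"yt":40}]}
After op 13 (remove /jlx/pl/ofq): {"f":97,"jlx":{"b":{"by":4,"jm":49},"pl":{},"ww":74,"xcq":{"bp":53,"xgr":5}},"us":[99,[17,38],{"a":25,"ku":79,"onp":40,"yt":40}]}
After op 14 (remove /f): {"jlx":{"b":{"by":4,"jm":49},"pl":{},"ww":74,"xcq":{"bp":53,"xgr":5}},"us":[99,[17,38],{"a":25,"ku":79,"onp":40,"yt":40}]}
After op 15 (remove /us): {"jlx":{"b":{"by":4,"jm":49},"pl":{},"ww":74,"xcq":{"bp":53,"xgr":5}}}
After op 16 (replace /jlx 42): {"jlx":42}
After op 17 (remove /jlx): {}
After op 18 (add /s 92): {"s":92}
After op 19 (remove /s): {}
After op 20 (add /dg 80): {"dg":80}
After op 21 (add /clj 91): {"clj":91,"dg":80}
Size at the root: 2

Answer: 2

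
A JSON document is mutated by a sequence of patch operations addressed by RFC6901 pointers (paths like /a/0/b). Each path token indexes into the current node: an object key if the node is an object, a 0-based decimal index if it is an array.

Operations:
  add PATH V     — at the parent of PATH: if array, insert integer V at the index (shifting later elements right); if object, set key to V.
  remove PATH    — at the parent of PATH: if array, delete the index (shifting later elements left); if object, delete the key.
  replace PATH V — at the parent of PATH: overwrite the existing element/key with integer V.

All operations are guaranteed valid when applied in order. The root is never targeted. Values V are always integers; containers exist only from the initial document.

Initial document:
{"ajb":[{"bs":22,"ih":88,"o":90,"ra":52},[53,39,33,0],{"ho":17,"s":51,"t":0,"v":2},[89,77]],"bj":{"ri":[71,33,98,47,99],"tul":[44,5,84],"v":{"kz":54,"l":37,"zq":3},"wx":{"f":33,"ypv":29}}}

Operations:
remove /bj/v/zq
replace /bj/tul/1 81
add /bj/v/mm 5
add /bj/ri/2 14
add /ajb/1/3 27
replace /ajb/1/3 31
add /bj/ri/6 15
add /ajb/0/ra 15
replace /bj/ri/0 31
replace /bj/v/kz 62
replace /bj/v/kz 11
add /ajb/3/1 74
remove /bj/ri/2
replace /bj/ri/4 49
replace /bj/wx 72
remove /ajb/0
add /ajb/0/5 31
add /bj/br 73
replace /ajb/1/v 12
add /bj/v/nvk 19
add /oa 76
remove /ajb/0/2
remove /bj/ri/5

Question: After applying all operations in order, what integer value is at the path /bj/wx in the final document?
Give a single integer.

After op 1 (remove /bj/v/zq): {"ajb":[{"bs":22,"ih":88,"o":90,"ra":52},[53,39,33,0],{"ho":17,"s":51,"t":0,"v":2},[89,77]],"bj":{"ri":[71,33,98,47,99],"tul":[44,5,84],"v":{"kz":54,"l":37},"wx":{"f":33,"ypv":29}}}
After op 2 (replace /bj/tul/1 81): {"ajb":[{"bs":22,"ih":88,"o":90,"ra":52},[53,39,33,0],{"ho":17,"s":51,"t":0,"v":2},[89,77]],"bj":{"ri":[71,33,98,47,99],"tul":[44,81,84],"v":{"kz":54,"l":37},"wx":{"f":33,"ypv":29}}}
After op 3 (add /bj/v/mm 5): {"ajb":[{"bs":22,"ih":88,"o":90,"ra":52},[53,39,33,0],{"ho":17,"s":51,"t":0,"v":2},[89,77]],"bj":{"ri":[71,33,98,47,99],"tul":[44,81,84],"v":{"kz":54,"l":37,"mm":5},"wx":{"f":33,"ypv":29}}}
After op 4 (add /bj/ri/2 14): {"ajb":[{"bs":22,"ih":88,"o":90,"ra":52},[53,39,33,0],{"ho":17,"s":51,"t":0,"v":2},[89,77]],"bj":{"ri":[71,33,14,98,47,99],"tul":[44,81,84],"v":{"kz":54,"l":37,"mm":5},"wx":{"f":33,"ypv":29}}}
After op 5 (add /ajb/1/3 27): {"ajb":[{"bs":22,"ih":88,"o":90,"ra":52},[53,39,33,27,0],{"ho":17,"s":51,"t":0,"v":2},[89,77]],"bj":{"ri":[71,33,14,98,47,99],"tul":[44,81,84],"v":{"kz":54,"l":37,"mm":5},"wx":{"f":33,"ypv":29}}}
After op 6 (replace /ajb/1/3 31): {"ajb":[{"bs":22,"ih":88,"o":90,"ra":52},[53,39,33,31,0],{"ho":17,"s":51,"t":0,"v":2},[89,77]],"bj":{"ri":[71,33,14,98,47,99],"tul":[44,81,84],"v":{"kz":54,"l":37,"mm":5},"wx":{"f":33,"ypv":29}}}
After op 7 (add /bj/ri/6 15): {"ajb":[{"bs":22,"ih":88,"o":90,"ra":52},[53,39,33,31,0],{"ho":17,"s":51,"t":0,"v":2},[89,77]],"bj":{"ri":[71,33,14,98,47,99,15],"tul":[44,81,84],"v":{"kz":54,"l":37,"mm":5},"wx":{"f":33,"ypv":29}}}
After op 8 (add /ajb/0/ra 15): {"ajb":[{"bs":22,"ih":88,"o":90,"ra":15},[53,39,33,31,0],{"ho":17,"s":51,"t":0,"v":2},[89,77]],"bj":{"ri":[71,33,14,98,47,99,15],"tul":[44,81,84],"v":{"kz":54,"l":37,"mm":5},"wx":{"f":33,"ypv":29}}}
After op 9 (replace /bj/ri/0 31): {"ajb":[{"bs":22,"ih":88,"o":90,"ra":15},[53,39,33,31,0],{"ho":17,"s":51,"t":0,"v":2},[89,77]],"bj":{"ri":[31,33,14,98,47,99,15],"tul":[44,81,84],"v":{"kz":54,"l":37,"mm":5},"wx":{"f":33,"ypv":29}}}
After op 10 (replace /bj/v/kz 62): {"ajb":[{"bs":22,"ih":88,"o":90,"ra":15},[53,39,33,31,0],{"ho":17,"s":51,"t":0,"v":2},[89,77]],"bj":{"ri":[31,33,14,98,47,99,15],"tul":[44,81,84],"v":{"kz":62,"l":37,"mm":5},"wx":{"f":33,"ypv":29}}}
After op 11 (replace /bj/v/kz 11): {"ajb":[{"bs":22,"ih":88,"o":90,"ra":15},[53,39,33,31,0],{"ho":17,"s":51,"t":0,"v":2},[89,77]],"bj":{"ri":[31,33,14,98,47,99,15],"tul":[44,81,84],"v":{"kz":11,"l":37,"mm":5},"wx":{"f":33,"ypv":29}}}
After op 12 (add /ajb/3/1 74): {"ajb":[{"bs":22,"ih":88,"o":90,"ra":15},[53,39,33,31,0],{"ho":17,"s":51,"t":0,"v":2},[89,74,77]],"bj":{"ri":[31,33,14,98,47,99,15],"tul":[44,81,84],"v":{"kz":11,"l":37,"mm":5},"wx":{"f":33,"ypv":29}}}
After op 13 (remove /bj/ri/2): {"ajb":[{"bs":22,"ih":88,"o":90,"ra":15},[53,39,33,31,0],{"ho":17,"s":51,"t":0,"v":2},[89,74,77]],"bj":{"ri":[31,33,98,47,99,15],"tul":[44,81,84],"v":{"kz":11,"l":37,"mm":5},"wx":{"f":33,"ypv":29}}}
After op 14 (replace /bj/ri/4 49): {"ajb":[{"bs":22,"ih":88,"o":90,"ra":15},[53,39,33,31,0],{"ho":17,"s":51,"t":0,"v":2},[89,74,77]],"bj":{"ri":[31,33,98,47,49,15],"tul":[44,81,84],"v":{"kz":11,"l":37,"mm":5},"wx":{"f":33,"ypv":29}}}
After op 15 (replace /bj/wx 72): {"ajb":[{"bs":22,"ih":88,"o":90,"ra":15},[53,39,33,31,0],{"ho":17,"s":51,"t":0,"v":2},[89,74,77]],"bj":{"ri":[31,33,98,47,49,15],"tul":[44,81,84],"v":{"kz":11,"l":37,"mm":5},"wx":72}}
After op 16 (remove /ajb/0): {"ajb":[[53,39,33,31,0],{"ho":17,"s":51,"t":0,"v":2},[89,74,77]],"bj":{"ri":[31,33,98,47,49,15],"tul":[44,81,84],"v":{"kz":11,"l":37,"mm":5},"wx":72}}
After op 17 (add /ajb/0/5 31): {"ajb":[[53,39,33,31,0,31],{"ho":17,"s":51,"t":0,"v":2},[89,74,77]],"bj":{"ri":[31,33,98,47,49,15],"tul":[44,81,84],"v":{"kz":11,"l":37,"mm":5},"wx":72}}
After op 18 (add /bj/br 73): {"ajb":[[53,39,33,31,0,31],{"ho":17,"s":51,"t":0,"v":2},[89,74,77]],"bj":{"br":73,"ri":[31,33,98,47,49,15],"tul":[44,81,84],"v":{"kz":11,"l":37,"mm":5},"wx":72}}
After op 19 (replace /ajb/1/v 12): {"ajb":[[53,39,33,31,0,31],{"ho":17,"s":51,"t":0,"v":12},[89,74,77]],"bj":{"br":73,"ri":[31,33,98,47,49,15],"tul":[44,81,84],"v":{"kz":11,"l":37,"mm":5},"wx":72}}
After op 20 (add /bj/v/nvk 19): {"ajb":[[53,39,33,31,0,31],{"ho":17,"s":51,"t":0,"v":12},[89,74,77]],"bj":{"br":73,"ri":[31,33,98,47,49,15],"tul":[44,81,84],"v":{"kz":11,"l":37,"mm":5,"nvk":19},"wx":72}}
After op 21 (add /oa 76): {"ajb":[[53,39,33,31,0,31],{"ho":17,"s":51,"t":0,"v":12},[89,74,77]],"bj":{"br":73,"ri":[31,33,98,47,49,15],"tul":[44,81,84],"v":{"kz":11,"l":37,"mm":5,"nvk":19},"wx":72},"oa":76}
After op 22 (remove /ajb/0/2): {"ajb":[[53,39,31,0,31],{"ho":17,"s":51,"t":0,"v":12},[89,74,77]],"bj":{"br":73,"ri":[31,33,98,47,49,15],"tul":[44,81,84],"v":{"kz":11,"l":37,"mm":5,"nvk":19},"wx":72},"oa":76}
After op 23 (remove /bj/ri/5): {"ajb":[[53,39,31,0,31],{"ho":17,"s":51,"t":0,"v":12},[89,74,77]],"bj":{"br":73,"ri":[31,33,98,47,49],"tul":[44,81,84],"v":{"kz":11,"l":37,"mm":5,"nvk":19},"wx":72},"oa":76}
Value at /bj/wx: 72

Answer: 72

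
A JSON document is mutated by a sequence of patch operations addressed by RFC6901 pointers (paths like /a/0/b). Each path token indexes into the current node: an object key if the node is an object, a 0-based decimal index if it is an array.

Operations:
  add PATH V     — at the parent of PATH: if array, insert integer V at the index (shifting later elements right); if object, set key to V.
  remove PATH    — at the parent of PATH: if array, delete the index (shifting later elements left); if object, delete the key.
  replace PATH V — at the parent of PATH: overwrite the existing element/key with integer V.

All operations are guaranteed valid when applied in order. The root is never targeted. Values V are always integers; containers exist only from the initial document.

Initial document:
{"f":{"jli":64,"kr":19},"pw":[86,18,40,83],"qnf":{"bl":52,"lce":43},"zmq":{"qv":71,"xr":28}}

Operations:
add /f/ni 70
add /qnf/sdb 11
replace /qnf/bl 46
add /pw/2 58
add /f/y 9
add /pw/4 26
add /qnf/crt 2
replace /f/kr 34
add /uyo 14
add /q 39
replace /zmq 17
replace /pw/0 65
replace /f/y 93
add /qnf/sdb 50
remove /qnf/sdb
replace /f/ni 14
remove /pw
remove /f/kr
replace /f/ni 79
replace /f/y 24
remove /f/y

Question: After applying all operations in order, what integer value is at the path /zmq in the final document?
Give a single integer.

Answer: 17

Derivation:
After op 1 (add /f/ni 70): {"f":{"jli":64,"kr":19,"ni":70},"pw":[86,18,40,83],"qnf":{"bl":52,"lce":43},"zmq":{"qv":71,"xr":28}}
After op 2 (add /qnf/sdb 11): {"f":{"jli":64,"kr":19,"ni":70},"pw":[86,18,40,83],"qnf":{"bl":52,"lce":43,"sdb":11},"zmq":{"qv":71,"xr":28}}
After op 3 (replace /qnf/bl 46): {"f":{"jli":64,"kr":19,"ni":70},"pw":[86,18,40,83],"qnf":{"bl":46,"lce":43,"sdb":11},"zmq":{"qv":71,"xr":28}}
After op 4 (add /pw/2 58): {"f":{"jli":64,"kr":19,"ni":70},"pw":[86,18,58,40,83],"qnf":{"bl":46,"lce":43,"sdb":11},"zmq":{"qv":71,"xr":28}}
After op 5 (add /f/y 9): {"f":{"jli":64,"kr":19,"ni":70,"y":9},"pw":[86,18,58,40,83],"qnf":{"bl":46,"lce":43,"sdb":11},"zmq":{"qv":71,"xr":28}}
After op 6 (add /pw/4 26): {"f":{"jli":64,"kr":19,"ni":70,"y":9},"pw":[86,18,58,40,26,83],"qnf":{"bl":46,"lce":43,"sdb":11},"zmq":{"qv":71,"xr":28}}
After op 7 (add /qnf/crt 2): {"f":{"jli":64,"kr":19,"ni":70,"y":9},"pw":[86,18,58,40,26,83],"qnf":{"bl":46,"crt":2,"lce":43,"sdb":11},"zmq":{"qv":71,"xr":28}}
After op 8 (replace /f/kr 34): {"f":{"jli":64,"kr":34,"ni":70,"y":9},"pw":[86,18,58,40,26,83],"qnf":{"bl":46,"crt":2,"lce":43,"sdb":11},"zmq":{"qv":71,"xr":28}}
After op 9 (add /uyo 14): {"f":{"jli":64,"kr":34,"ni":70,"y":9},"pw":[86,18,58,40,26,83],"qnf":{"bl":46,"crt":2,"lce":43,"sdb":11},"uyo":14,"zmq":{"qv":71,"xr":28}}
After op 10 (add /q 39): {"f":{"jli":64,"kr":34,"ni":70,"y":9},"pw":[86,18,58,40,26,83],"q":39,"qnf":{"bl":46,"crt":2,"lce":43,"sdb":11},"uyo":14,"zmq":{"qv":71,"xr":28}}
After op 11 (replace /zmq 17): {"f":{"jli":64,"kr":34,"ni":70,"y":9},"pw":[86,18,58,40,26,83],"q":39,"qnf":{"bl":46,"crt":2,"lce":43,"sdb":11},"uyo":14,"zmq":17}
After op 12 (replace /pw/0 65): {"f":{"jli":64,"kr":34,"ni":70,"y":9},"pw":[65,18,58,40,26,83],"q":39,"qnf":{"bl":46,"crt":2,"lce":43,"sdb":11},"uyo":14,"zmq":17}
After op 13 (replace /f/y 93): {"f":{"jli":64,"kr":34,"ni":70,"y":93},"pw":[65,18,58,40,26,83],"q":39,"qnf":{"bl":46,"crt":2,"lce":43,"sdb":11},"uyo":14,"zmq":17}
After op 14 (add /qnf/sdb 50): {"f":{"jli":64,"kr":34,"ni":70,"y":93},"pw":[65,18,58,40,26,83],"q":39,"qnf":{"bl":46,"crt":2,"lce":43,"sdb":50},"uyo":14,"zmq":17}
After op 15 (remove /qnf/sdb): {"f":{"jli":64,"kr":34,"ni":70,"y":93},"pw":[65,18,58,40,26,83],"q":39,"qnf":{"bl":46,"crt":2,"lce":43},"uyo":14,"zmq":17}
After op 16 (replace /f/ni 14): {"f":{"jli":64,"kr":34,"ni":14,"y":93},"pw":[65,18,58,40,26,83],"q":39,"qnf":{"bl":46,"crt":2,"lce":43},"uyo":14,"zmq":17}
After op 17 (remove /pw): {"f":{"jli":64,"kr":34,"ni":14,"y":93},"q":39,"qnf":{"bl":46,"crt":2,"lce":43},"uyo":14,"zmq":17}
After op 18 (remove /f/kr): {"f":{"jli":64,"ni":14,"y":93},"q":39,"qnf":{"bl":46,"crt":2,"lce":43},"uyo":14,"zmq":17}
After op 19 (replace /f/ni 79): {"f":{"jli":64,"ni":79,"y":93},"q":39,"qnf":{"bl":46,"crt":2,"lce":43},"uyo":14,"zmq":17}
After op 20 (replace /f/y 24): {"f":{"jli":64,"ni":79,"y":24},"q":39,"qnf":{"bl":46,"crt":2,"lce":43},"uyo":14,"zmq":17}
After op 21 (remove /f/y): {"f":{"jli":64,"ni":79},"q":39,"qnf":{"bl":46,"crt":2,"lce":43},"uyo":14,"zmq":17}
Value at /zmq: 17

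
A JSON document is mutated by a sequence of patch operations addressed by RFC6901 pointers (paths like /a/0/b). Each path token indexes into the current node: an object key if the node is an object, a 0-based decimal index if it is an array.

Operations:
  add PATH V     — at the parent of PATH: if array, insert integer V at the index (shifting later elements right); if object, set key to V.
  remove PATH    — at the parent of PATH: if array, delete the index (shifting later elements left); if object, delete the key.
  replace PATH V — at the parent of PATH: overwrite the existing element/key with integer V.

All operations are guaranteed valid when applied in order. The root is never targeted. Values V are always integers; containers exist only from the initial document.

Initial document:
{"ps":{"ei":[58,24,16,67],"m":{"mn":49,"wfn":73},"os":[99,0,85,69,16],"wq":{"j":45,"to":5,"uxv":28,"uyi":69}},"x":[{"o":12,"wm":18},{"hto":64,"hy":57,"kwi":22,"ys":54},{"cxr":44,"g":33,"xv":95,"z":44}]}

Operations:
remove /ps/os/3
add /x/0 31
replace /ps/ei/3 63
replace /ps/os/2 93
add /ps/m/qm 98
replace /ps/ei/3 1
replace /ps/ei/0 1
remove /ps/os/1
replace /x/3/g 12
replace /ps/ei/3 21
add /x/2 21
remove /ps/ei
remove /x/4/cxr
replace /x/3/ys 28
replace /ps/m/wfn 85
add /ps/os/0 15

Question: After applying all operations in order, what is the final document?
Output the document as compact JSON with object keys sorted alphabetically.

Answer: {"ps":{"m":{"mn":49,"qm":98,"wfn":85},"os":[15,99,93,16],"wq":{"j":45,"to":5,"uxv":28,"uyi":69}},"x":[31,{"o":12,"wm":18},21,{"hto":64,"hy":57,"kwi":22,"ys":28},{"g":12,"xv":95,"z":44}]}

Derivation:
After op 1 (remove /ps/os/3): {"ps":{"ei":[58,24,16,67],"m":{"mn":49,"wfn":73},"os":[99,0,85,16],"wq":{"j":45,"to":5,"uxv":28,"uyi":69}},"x":[{"o":12,"wm":18},{"hto":64,"hy":57,"kwi":22,"ys":54},{"cxr":44,"g":33,"xv":95,"z":44}]}
After op 2 (add /x/0 31): {"ps":{"ei":[58,24,16,67],"m":{"mn":49,"wfn":73},"os":[99,0,85,16],"wq":{"j":45,"to":5,"uxv":28,"uyi":69}},"x":[31,{"o":12,"wm":18},{"hto":64,"hy":57,"kwi":22,"ys":54},{"cxr":44,"g":33,"xv":95,"z":44}]}
After op 3 (replace /ps/ei/3 63): {"ps":{"ei":[58,24,16,63],"m":{"mn":49,"wfn":73},"os":[99,0,85,16],"wq":{"j":45,"to":5,"uxv":28,"uyi":69}},"x":[31,{"o":12,"wm":18},{"hto":64,"hy":57,"kwi":22,"ys":54},{"cxr":44,"g":33,"xv":95,"z":44}]}
After op 4 (replace /ps/os/2 93): {"ps":{"ei":[58,24,16,63],"m":{"mn":49,"wfn":73},"os":[99,0,93,16],"wq":{"j":45,"to":5,"uxv":28,"uyi":69}},"x":[31,{"o":12,"wm":18},{"hto":64,"hy":57,"kwi":22,"ys":54},{"cxr":44,"g":33,"xv":95,"z":44}]}
After op 5 (add /ps/m/qm 98): {"ps":{"ei":[58,24,16,63],"m":{"mn":49,"qm":98,"wfn":73},"os":[99,0,93,16],"wq":{"j":45,"to":5,"uxv":28,"uyi":69}},"x":[31,{"o":12,"wm":18},{"hto":64,"hy":57,"kwi":22,"ys":54},{"cxr":44,"g":33,"xv":95,"z":44}]}
After op 6 (replace /ps/ei/3 1): {"ps":{"ei":[58,24,16,1],"m":{"mn":49,"qm":98,"wfn":73},"os":[99,0,93,16],"wq":{"j":45,"to":5,"uxv":28,"uyi":69}},"x":[31,{"o":12,"wm":18},{"hto":64,"hy":57,"kwi":22,"ys":54},{"cxr":44,"g":33,"xv":95,"z":44}]}
After op 7 (replace /ps/ei/0 1): {"ps":{"ei":[1,24,16,1],"m":{"mn":49,"qm":98,"wfn":73},"os":[99,0,93,16],"wq":{"j":45,"to":5,"uxv":28,"uyi":69}},"x":[31,{"o":12,"wm":18},{"hto":64,"hy":57,"kwi":22,"ys":54},{"cxr":44,"g":33,"xv":95,"z":44}]}
After op 8 (remove /ps/os/1): {"ps":{"ei":[1,24,16,1],"m":{"mn":49,"qm":98,"wfn":73},"os":[99,93,16],"wq":{"j":45,"to":5,"uxv":28,"uyi":69}},"x":[31,{"o":12,"wm":18},{"hto":64,"hy":57,"kwi":22,"ys":54},{"cxr":44,"g":33,"xv":95,"z":44}]}
After op 9 (replace /x/3/g 12): {"ps":{"ei":[1,24,16,1],"m":{"mn":49,"qm":98,"wfn":73},"os":[99,93,16],"wq":{"j":45,"to":5,"uxv":28,"uyi":69}},"x":[31,{"o":12,"wm":18},{"hto":64,"hy":57,"kwi":22,"ys":54},{"cxr":44,"g":12,"xv":95,"z":44}]}
After op 10 (replace /ps/ei/3 21): {"ps":{"ei":[1,24,16,21],"m":{"mn":49,"qm":98,"wfn":73},"os":[99,93,16],"wq":{"j":45,"to":5,"uxv":28,"uyi":69}},"x":[31,{"o":12,"wm":18},{"hto":64,"hy":57,"kwi":22,"ys":54},{"cxr":44,"g":12,"xv":95,"z":44}]}
After op 11 (add /x/2 21): {"ps":{"ei":[1,24,16,21],"m":{"mn":49,"qm":98,"wfn":73},"os":[99,93,16],"wq":{"j":45,"to":5,"uxv":28,"uyi":69}},"x":[31,{"o":12,"wm":18},21,{"hto":64,"hy":57,"kwi":22,"ys":54},{"cxr":44,"g":12,"xv":95,"z":44}]}
After op 12 (remove /ps/ei): {"ps":{"m":{"mn":49,"qm":98,"wfn":73},"os":[99,93,16],"wq":{"j":45,"to":5,"uxv":28,"uyi":69}},"x":[31,{"o":12,"wm":18},21,{"hto":64,"hy":57,"kwi":22,"ys":54},{"cxr":44,"g":12,"xv":95,"z":44}]}
After op 13 (remove /x/4/cxr): {"ps":{"m":{"mn":49,"qm":98,"wfn":73},"os":[99,93,16],"wq":{"j":45,"to":5,"uxv":28,"uyi":69}},"x":[31,{"o":12,"wm":18},21,{"hto":64,"hy":57,"kwi":22,"ys":54},{"g":12,"xv":95,"z":44}]}
After op 14 (replace /x/3/ys 28): {"ps":{"m":{"mn":49,"qm":98,"wfn":73},"os":[99,93,16],"wq":{"j":45,"to":5,"uxv":28,"uyi":69}},"x":[31,{"o":12,"wm":18},21,{"hto":64,"hy":57,"kwi":22,"ys":28},{"g":12,"xv":95,"z":44}]}
After op 15 (replace /ps/m/wfn 85): {"ps":{"m":{"mn":49,"qm":98,"wfn":85},"os":[99,93,16],"wq":{"j":45,"to":5,"uxv":28,"uyi":69}},"x":[31,{"o":12,"wm":18},21,{"hto":64,"hy":57,"kwi":22,"ys":28},{"g":12,"xv":95,"z":44}]}
After op 16 (add /ps/os/0 15): {"ps":{"m":{"mn":49,"qm":98,"wfn":85},"os":[15,99,93,16],"wq":{"j":45,"to":5,"uxv":28,"uyi":69}},"x":[31,{"o":12,"wm":18},21,{"hto":64,"hy":57,"kwi":22,"ys":28},{"g":12,"xv":95,"z":44}]}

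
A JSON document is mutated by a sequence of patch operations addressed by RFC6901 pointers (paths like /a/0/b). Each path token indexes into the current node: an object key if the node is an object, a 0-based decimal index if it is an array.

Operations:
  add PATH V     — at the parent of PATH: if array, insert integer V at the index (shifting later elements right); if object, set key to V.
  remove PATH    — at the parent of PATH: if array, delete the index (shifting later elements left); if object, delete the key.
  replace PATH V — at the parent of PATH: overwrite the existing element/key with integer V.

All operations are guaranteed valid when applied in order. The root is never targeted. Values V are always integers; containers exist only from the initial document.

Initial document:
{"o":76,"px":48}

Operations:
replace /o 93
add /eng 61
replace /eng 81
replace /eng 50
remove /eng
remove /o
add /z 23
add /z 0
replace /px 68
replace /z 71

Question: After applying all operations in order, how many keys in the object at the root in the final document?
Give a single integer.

After op 1 (replace /o 93): {"o":93,"px":48}
After op 2 (add /eng 61): {"eng":61,"o":93,"px":48}
After op 3 (replace /eng 81): {"eng":81,"o":93,"px":48}
After op 4 (replace /eng 50): {"eng":50,"o":93,"px":48}
After op 5 (remove /eng): {"o":93,"px":48}
After op 6 (remove /o): {"px":48}
After op 7 (add /z 23): {"px":48,"z":23}
After op 8 (add /z 0): {"px":48,"z":0}
After op 9 (replace /px 68): {"px":68,"z":0}
After op 10 (replace /z 71): {"px":68,"z":71}
Size at the root: 2

Answer: 2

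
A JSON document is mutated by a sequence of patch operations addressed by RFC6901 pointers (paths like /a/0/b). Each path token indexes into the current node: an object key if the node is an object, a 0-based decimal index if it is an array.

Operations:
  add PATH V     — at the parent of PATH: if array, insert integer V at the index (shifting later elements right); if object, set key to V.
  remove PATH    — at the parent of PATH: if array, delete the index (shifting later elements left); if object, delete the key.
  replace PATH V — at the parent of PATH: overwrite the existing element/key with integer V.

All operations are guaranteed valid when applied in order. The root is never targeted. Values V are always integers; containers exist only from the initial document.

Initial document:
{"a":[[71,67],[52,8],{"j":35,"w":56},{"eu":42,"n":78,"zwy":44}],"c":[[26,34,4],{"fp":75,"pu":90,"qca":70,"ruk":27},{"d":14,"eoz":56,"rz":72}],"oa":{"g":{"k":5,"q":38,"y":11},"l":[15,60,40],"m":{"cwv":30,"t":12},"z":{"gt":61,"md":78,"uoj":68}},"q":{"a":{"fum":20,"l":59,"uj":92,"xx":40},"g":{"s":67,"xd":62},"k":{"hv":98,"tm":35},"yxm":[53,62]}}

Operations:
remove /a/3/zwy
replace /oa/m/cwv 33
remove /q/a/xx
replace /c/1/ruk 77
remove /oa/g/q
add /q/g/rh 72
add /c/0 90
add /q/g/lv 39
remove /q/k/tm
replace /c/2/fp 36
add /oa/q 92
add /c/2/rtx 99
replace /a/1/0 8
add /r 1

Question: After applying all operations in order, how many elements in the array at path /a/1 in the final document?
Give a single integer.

After op 1 (remove /a/3/zwy): {"a":[[71,67],[52,8],{"j":35,"w":56},{"eu":42,"n":78}],"c":[[26,34,4],{"fp":75,"pu":90,"qca":70,"ruk":27},{"d":14,"eoz":56,"rz":72}],"oa":{"g":{"k":5,"q":38,"y":11},"l":[15,60,40],"m":{"cwv":30,"t":12},"z":{"gt":61,"md":78,"uoj":68}},"q":{"a":{"fum":20,"l":59,"uj":92,"xx":40},"g":{"s":67,"xd":62},"k":{"hv":98,"tm":35},"yxm":[53,62]}}
After op 2 (replace /oa/m/cwv 33): {"a":[[71,67],[52,8],{"j":35,"w":56},{"eu":42,"n":78}],"c":[[26,34,4],{"fp":75,"pu":90,"qca":70,"ruk":27},{"d":14,"eoz":56,"rz":72}],"oa":{"g":{"k":5,"q":38,"y":11},"l":[15,60,40],"m":{"cwv":33,"t":12},"z":{"gt":61,"md":78,"uoj":68}},"q":{"a":{"fum":20,"l":59,"uj":92,"xx":40},"g":{"s":67,"xd":62},"k":{"hv":98,"tm":35},"yxm":[53,62]}}
After op 3 (remove /q/a/xx): {"a":[[71,67],[52,8],{"j":35,"w":56},{"eu":42,"n":78}],"c":[[26,34,4],{"fp":75,"pu":90,"qca":70,"ruk":27},{"d":14,"eoz":56,"rz":72}],"oa":{"g":{"k":5,"q":38,"y":11},"l":[15,60,40],"m":{"cwv":33,"t":12},"z":{"gt":61,"md":78,"uoj":68}},"q":{"a":{"fum":20,"l":59,"uj":92},"g":{"s":67,"xd":62},"k":{"hv":98,"tm":35},"yxm":[53,62]}}
After op 4 (replace /c/1/ruk 77): {"a":[[71,67],[52,8],{"j":35,"w":56},{"eu":42,"n":78}],"c":[[26,34,4],{"fp":75,"pu":90,"qca":70,"ruk":77},{"d":14,"eoz":56,"rz":72}],"oa":{"g":{"k":5,"q":38,"y":11},"l":[15,60,40],"m":{"cwv":33,"t":12},"z":{"gt":61,"md":78,"uoj":68}},"q":{"a":{"fum":20,"l":59,"uj":92},"g":{"s":67,"xd":62},"k":{"hv":98,"tm":35},"yxm":[53,62]}}
After op 5 (remove /oa/g/q): {"a":[[71,67],[52,8],{"j":35,"w":56},{"eu":42,"n":78}],"c":[[26,34,4],{"fp":75,"pu":90,"qca":70,"ruk":77},{"d":14,"eoz":56,"rz":72}],"oa":{"g":{"k":5,"y":11},"l":[15,60,40],"m":{"cwv":33,"t":12},"z":{"gt":61,"md":78,"uoj":68}},"q":{"a":{"fum":20,"l":59,"uj":92},"g":{"s":67,"xd":62},"k":{"hv":98,"tm":35},"yxm":[53,62]}}
After op 6 (add /q/g/rh 72): {"a":[[71,67],[52,8],{"j":35,"w":56},{"eu":42,"n":78}],"c":[[26,34,4],{"fp":75,"pu":90,"qca":70,"ruk":77},{"d":14,"eoz":56,"rz":72}],"oa":{"g":{"k":5,"y":11},"l":[15,60,40],"m":{"cwv":33,"t":12},"z":{"gt":61,"md":78,"uoj":68}},"q":{"a":{"fum":20,"l":59,"uj":92},"g":{"rh":72,"s":67,"xd":62},"k":{"hv":98,"tm":35},"yxm":[53,62]}}
After op 7 (add /c/0 90): {"a":[[71,67],[52,8],{"j":35,"w":56},{"eu":42,"n":78}],"c":[90,[26,34,4],{"fp":75,"pu":90,"qca":70,"ruk":77},{"d":14,"eoz":56,"rz":72}],"oa":{"g":{"k":5,"y":11},"l":[15,60,40],"m":{"cwv":33,"t":12},"z":{"gt":61,"md":78,"uoj":68}},"q":{"a":{"fum":20,"l":59,"uj":92},"g":{"rh":72,"s":67,"xd":62},"k":{"hv":98,"tm":35},"yxm":[53,62]}}
After op 8 (add /q/g/lv 39): {"a":[[71,67],[52,8],{"j":35,"w":56},{"eu":42,"n":78}],"c":[90,[26,34,4],{"fp":75,"pu":90,"qca":70,"ruk":77},{"d":14,"eoz":56,"rz":72}],"oa":{"g":{"k":5,"y":11},"l":[15,60,40],"m":{"cwv":33,"t":12},"z":{"gt":61,"md":78,"uoj":68}},"q":{"a":{"fum":20,"l":59,"uj":92},"g":{"lv":39,"rh":72,"s":67,"xd":62},"k":{"hv":98,"tm":35},"yxm":[53,62]}}
After op 9 (remove /q/k/tm): {"a":[[71,67],[52,8],{"j":35,"w":56},{"eu":42,"n":78}],"c":[90,[26,34,4],{"fp":75,"pu":90,"qca":70,"ruk":77},{"d":14,"eoz":56,"rz":72}],"oa":{"g":{"k":5,"y":11},"l":[15,60,40],"m":{"cwv":33,"t":12},"z":{"gt":61,"md":78,"uoj":68}},"q":{"a":{"fum":20,"l":59,"uj":92},"g":{"lv":39,"rh":72,"s":67,"xd":62},"k":{"hv":98},"yxm":[53,62]}}
After op 10 (replace /c/2/fp 36): {"a":[[71,67],[52,8],{"j":35,"w":56},{"eu":42,"n":78}],"c":[90,[26,34,4],{"fp":36,"pu":90,"qca":70,"ruk":77},{"d":14,"eoz":56,"rz":72}],"oa":{"g":{"k":5,"y":11},"l":[15,60,40],"m":{"cwv":33,"t":12},"z":{"gt":61,"md":78,"uoj":68}},"q":{"a":{"fum":20,"l":59,"uj":92},"g":{"lv":39,"rh":72,"s":67,"xd":62},"k":{"hv":98},"yxm":[53,62]}}
After op 11 (add /oa/q 92): {"a":[[71,67],[52,8],{"j":35,"w":56},{"eu":42,"n":78}],"c":[90,[26,34,4],{"fp":36,"pu":90,"qca":70,"ruk":77},{"d":14,"eoz":56,"rz":72}],"oa":{"g":{"k":5,"y":11},"l":[15,60,40],"m":{"cwv":33,"t":12},"q":92,"z":{"gt":61,"md":78,"uoj":68}},"q":{"a":{"fum":20,"l":59,"uj":92},"g":{"lv":39,"rh":72,"s":67,"xd":62},"k":{"hv":98},"yxm":[53,62]}}
After op 12 (add /c/2/rtx 99): {"a":[[71,67],[52,8],{"j":35,"w":56},{"eu":42,"n":78}],"c":[90,[26,34,4],{"fp":36,"pu":90,"qca":70,"rtx":99,"ruk":77},{"d":14,"eoz":56,"rz":72}],"oa":{"g":{"k":5,"y":11},"l":[15,60,40],"m":{"cwv":33,"t":12},"q":92,"z":{"gt":61,"md":78,"uoj":68}},"q":{"a":{"fum":20,"l":59,"uj":92},"g":{"lv":39,"rh":72,"s":67,"xd":62},"k":{"hv":98},"yxm":[53,62]}}
After op 13 (replace /a/1/0 8): {"a":[[71,67],[8,8],{"j":35,"w":56},{"eu":42,"n":78}],"c":[90,[26,34,4],{"fp":36,"pu":90,"qca":70,"rtx":99,"ruk":77},{"d":14,"eoz":56,"rz":72}],"oa":{"g":{"k":5,"y":11},"l":[15,60,40],"m":{"cwv":33,"t":12},"q":92,"z":{"gt":61,"md":78,"uoj":68}},"q":{"a":{"fum":20,"l":59,"uj":92},"g":{"lv":39,"rh":72,"s":67,"xd":62},"k":{"hv":98},"yxm":[53,62]}}
After op 14 (add /r 1): {"a":[[71,67],[8,8],{"j":35,"w":56},{"eu":42,"n":78}],"c":[90,[26,34,4],{"fp":36,"pu":90,"qca":70,"rtx":99,"ruk":77},{"d":14,"eoz":56,"rz":72}],"oa":{"g":{"k":5,"y":11},"l":[15,60,40],"m":{"cwv":33,"t":12},"q":92,"z":{"gt":61,"md":78,"uoj":68}},"q":{"a":{"fum":20,"l":59,"uj":92},"g":{"lv":39,"rh":72,"s":67,"xd":62},"k":{"hv":98},"yxm":[53,62]},"r":1}
Size at path /a/1: 2

Answer: 2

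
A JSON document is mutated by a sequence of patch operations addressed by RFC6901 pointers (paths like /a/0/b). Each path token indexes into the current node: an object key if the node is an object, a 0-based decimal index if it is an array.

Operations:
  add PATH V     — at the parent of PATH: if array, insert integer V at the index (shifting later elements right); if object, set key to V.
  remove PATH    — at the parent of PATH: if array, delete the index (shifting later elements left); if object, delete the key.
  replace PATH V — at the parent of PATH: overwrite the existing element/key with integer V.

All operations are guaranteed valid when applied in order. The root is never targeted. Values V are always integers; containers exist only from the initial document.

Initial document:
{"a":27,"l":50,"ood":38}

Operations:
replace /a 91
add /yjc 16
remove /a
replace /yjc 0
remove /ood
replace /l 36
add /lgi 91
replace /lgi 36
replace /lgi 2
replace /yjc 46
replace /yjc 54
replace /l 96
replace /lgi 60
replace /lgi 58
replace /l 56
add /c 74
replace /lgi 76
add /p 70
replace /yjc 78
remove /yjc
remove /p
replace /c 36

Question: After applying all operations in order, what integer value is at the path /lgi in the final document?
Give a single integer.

Answer: 76

Derivation:
After op 1 (replace /a 91): {"a":91,"l":50,"ood":38}
After op 2 (add /yjc 16): {"a":91,"l":50,"ood":38,"yjc":16}
After op 3 (remove /a): {"l":50,"ood":38,"yjc":16}
After op 4 (replace /yjc 0): {"l":50,"ood":38,"yjc":0}
After op 5 (remove /ood): {"l":50,"yjc":0}
After op 6 (replace /l 36): {"l":36,"yjc":0}
After op 7 (add /lgi 91): {"l":36,"lgi":91,"yjc":0}
After op 8 (replace /lgi 36): {"l":36,"lgi":36,"yjc":0}
After op 9 (replace /lgi 2): {"l":36,"lgi":2,"yjc":0}
After op 10 (replace /yjc 46): {"l":36,"lgi":2,"yjc":46}
After op 11 (replace /yjc 54): {"l":36,"lgi":2,"yjc":54}
After op 12 (replace /l 96): {"l":96,"lgi":2,"yjc":54}
After op 13 (replace /lgi 60): {"l":96,"lgi":60,"yjc":54}
After op 14 (replace /lgi 58): {"l":96,"lgi":58,"yjc":54}
After op 15 (replace /l 56): {"l":56,"lgi":58,"yjc":54}
After op 16 (add /c 74): {"c":74,"l":56,"lgi":58,"yjc":54}
After op 17 (replace /lgi 76): {"c":74,"l":56,"lgi":76,"yjc":54}
After op 18 (add /p 70): {"c":74,"l":56,"lgi":76,"p":70,"yjc":54}
After op 19 (replace /yjc 78): {"c":74,"l":56,"lgi":76,"p":70,"yjc":78}
After op 20 (remove /yjc): {"c":74,"l":56,"lgi":76,"p":70}
After op 21 (remove /p): {"c":74,"l":56,"lgi":76}
After op 22 (replace /c 36): {"c":36,"l":56,"lgi":76}
Value at /lgi: 76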